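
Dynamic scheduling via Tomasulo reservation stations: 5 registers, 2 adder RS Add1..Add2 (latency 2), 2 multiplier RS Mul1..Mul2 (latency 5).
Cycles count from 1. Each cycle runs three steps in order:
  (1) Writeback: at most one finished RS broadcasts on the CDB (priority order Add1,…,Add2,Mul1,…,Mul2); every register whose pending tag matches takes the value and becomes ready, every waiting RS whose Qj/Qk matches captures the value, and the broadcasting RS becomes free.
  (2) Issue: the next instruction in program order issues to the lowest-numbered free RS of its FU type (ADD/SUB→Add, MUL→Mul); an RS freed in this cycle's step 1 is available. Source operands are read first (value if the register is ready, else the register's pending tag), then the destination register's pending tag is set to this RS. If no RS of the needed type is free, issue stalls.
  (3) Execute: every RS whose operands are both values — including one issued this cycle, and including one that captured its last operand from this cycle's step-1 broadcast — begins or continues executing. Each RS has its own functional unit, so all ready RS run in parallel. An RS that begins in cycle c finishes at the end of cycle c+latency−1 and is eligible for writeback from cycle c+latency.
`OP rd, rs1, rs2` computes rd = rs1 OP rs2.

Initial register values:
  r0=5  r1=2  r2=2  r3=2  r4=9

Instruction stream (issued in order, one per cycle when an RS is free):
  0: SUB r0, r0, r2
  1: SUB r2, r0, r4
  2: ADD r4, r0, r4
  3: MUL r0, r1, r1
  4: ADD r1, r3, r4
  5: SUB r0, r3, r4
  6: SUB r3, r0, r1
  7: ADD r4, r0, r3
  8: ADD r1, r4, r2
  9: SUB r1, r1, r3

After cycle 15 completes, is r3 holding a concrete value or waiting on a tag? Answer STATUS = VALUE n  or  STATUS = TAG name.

STATUS = VALUE -24

  c1: issue SUB r0<-Add1  regs: r0:Add1,r1:2,r2:2,r3:2,r4:9
  c2: issue SUB r2<-Add2  regs: r0:Add1,r1:2,r2:Add2,r3:2,r4:9
  c3: CDB Add1=3; issue ADD r4<-Add1  regs: r0:3,r1:2,r2:Add2,r3:2,r4:Add1
  c4: issue MUL r0<-Mul1  regs: r0:Mul1,r1:2,r2:Add2,r3:2,r4:Add1
  c5: CDB Add1=12; issue ADD r1<-Add1  regs: r0:Mul1,r1:Add1,r2:Add2,r3:2,r4:12
  c6: CDB Add2=-6; issue SUB r0<-Add2  regs: r0:Add2,r1:Add1,r2:-6,r3:2,r4:12
  c7: CDB Add1=14; issue SUB r3<-Add1  regs: r0:Add2,r1:14,r2:-6,r3:Add1,r4:12
  c8: CDB Add2=-10; issue ADD r4<-Add2  regs: r0:-10,r1:14,r2:-6,r3:Add1,r4:Add2
  c9: CDB Mul1=4; stall  regs: r0:-10,r1:14,r2:-6,r3:Add1,r4:Add2
  c10: CDB Add1=-24; issue ADD r1<-Add1  regs: r0:-10,r1:Add1,r2:-6,r3:-24,r4:Add2
  c11: stall  regs: r0:-10,r1:Add1,r2:-6,r3:-24,r4:Add2
  c12: CDB Add2=-34; issue SUB r1<-Add2  regs: r0:-10,r1:Add2,r2:-6,r3:-24,r4:-34
  c13: -  regs: r0:-10,r1:Add2,r2:-6,r3:-24,r4:-34
  c14: CDB Add1=-40  regs: r0:-10,r1:Add2,r2:-6,r3:-24,r4:-34
  c15: -  regs: r0:-10,r1:Add2,r2:-6,r3:-24,r4:-34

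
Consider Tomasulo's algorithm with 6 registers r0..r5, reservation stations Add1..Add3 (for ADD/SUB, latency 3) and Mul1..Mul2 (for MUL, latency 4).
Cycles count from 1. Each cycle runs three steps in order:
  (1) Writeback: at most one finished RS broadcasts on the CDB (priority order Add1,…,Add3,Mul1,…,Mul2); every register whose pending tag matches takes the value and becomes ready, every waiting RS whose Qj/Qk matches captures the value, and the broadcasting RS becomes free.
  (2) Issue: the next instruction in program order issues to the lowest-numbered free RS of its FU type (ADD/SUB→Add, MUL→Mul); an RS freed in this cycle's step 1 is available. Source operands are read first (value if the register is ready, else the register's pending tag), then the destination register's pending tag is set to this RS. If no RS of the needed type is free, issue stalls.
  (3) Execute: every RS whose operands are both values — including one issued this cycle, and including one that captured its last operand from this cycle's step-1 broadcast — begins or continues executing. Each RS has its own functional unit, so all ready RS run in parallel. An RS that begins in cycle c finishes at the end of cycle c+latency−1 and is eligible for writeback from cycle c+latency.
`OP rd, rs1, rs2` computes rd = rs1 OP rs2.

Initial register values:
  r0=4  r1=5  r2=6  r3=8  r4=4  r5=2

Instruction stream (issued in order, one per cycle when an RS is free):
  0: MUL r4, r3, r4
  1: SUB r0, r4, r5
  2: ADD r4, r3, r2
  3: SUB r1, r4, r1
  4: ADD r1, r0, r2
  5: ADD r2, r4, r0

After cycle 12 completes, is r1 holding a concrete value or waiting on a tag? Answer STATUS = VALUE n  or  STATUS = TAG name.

STATUS = VALUE 36

cycle 1: issue MUL r4<-Mul1 // r0:4,r1:5,r2:6,r3:8,r4:Mul1,r5:2
cycle 2: issue SUB r0<-Add1 // r0:Add1,r1:5,r2:6,r3:8,r4:Mul1,r5:2
cycle 3: issue ADD r4<-Add2 // r0:Add1,r1:5,r2:6,r3:8,r4:Add2,r5:2
cycle 4: issue SUB r1<-Add3 // r0:Add1,r1:Add3,r2:6,r3:8,r4:Add2,r5:2
cycle 5: CDB Mul1=32; stall // r0:Add1,r1:Add3,r2:6,r3:8,r4:Add2,r5:2
cycle 6: CDB Add2=14; issue ADD r1<-Add2 // r0:Add1,r1:Add2,r2:6,r3:8,r4:14,r5:2
cycle 7: stall // r0:Add1,r1:Add2,r2:6,r3:8,r4:14,r5:2
cycle 8: CDB Add1=30; issue ADD r2<-Add1 // r0:30,r1:Add2,r2:Add1,r3:8,r4:14,r5:2
cycle 9: CDB Add3=9 // r0:30,r1:Add2,r2:Add1,r3:8,r4:14,r5:2
cycle 10: - // r0:30,r1:Add2,r2:Add1,r3:8,r4:14,r5:2
cycle 11: CDB Add1=44 // r0:30,r1:Add2,r2:44,r3:8,r4:14,r5:2
cycle 12: CDB Add2=36 // r0:30,r1:36,r2:44,r3:8,r4:14,r5:2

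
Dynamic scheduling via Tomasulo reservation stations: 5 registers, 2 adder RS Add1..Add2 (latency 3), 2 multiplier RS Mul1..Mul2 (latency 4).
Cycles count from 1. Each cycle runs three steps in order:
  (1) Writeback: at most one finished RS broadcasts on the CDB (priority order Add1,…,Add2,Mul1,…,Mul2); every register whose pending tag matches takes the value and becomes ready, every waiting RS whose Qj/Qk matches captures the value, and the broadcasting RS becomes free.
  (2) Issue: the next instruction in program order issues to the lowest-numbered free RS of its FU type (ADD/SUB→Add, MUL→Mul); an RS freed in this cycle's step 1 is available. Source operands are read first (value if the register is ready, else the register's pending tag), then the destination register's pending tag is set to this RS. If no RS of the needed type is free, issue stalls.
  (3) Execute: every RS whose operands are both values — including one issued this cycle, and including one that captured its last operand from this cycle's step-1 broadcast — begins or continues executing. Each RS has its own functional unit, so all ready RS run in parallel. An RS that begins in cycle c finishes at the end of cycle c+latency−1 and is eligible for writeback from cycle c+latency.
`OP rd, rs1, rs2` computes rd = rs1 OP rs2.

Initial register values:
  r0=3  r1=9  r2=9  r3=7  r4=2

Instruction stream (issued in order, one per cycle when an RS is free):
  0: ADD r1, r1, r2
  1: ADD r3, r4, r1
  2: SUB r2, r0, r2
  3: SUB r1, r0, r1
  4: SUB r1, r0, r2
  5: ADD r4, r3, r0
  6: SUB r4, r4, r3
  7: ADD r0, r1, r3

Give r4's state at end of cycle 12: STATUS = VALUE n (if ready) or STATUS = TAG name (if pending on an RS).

STATUS = TAG Add2

  c1: issue ADD r1<-Add1  regs: r0:3,r1:Add1,r2:9,r3:7,r4:2
  c2: issue ADD r3<-Add2  regs: r0:3,r1:Add1,r2:9,r3:Add2,r4:2
  c3: stall  regs: r0:3,r1:Add1,r2:9,r3:Add2,r4:2
  c4: CDB Add1=18; issue SUB r2<-Add1  regs: r0:3,r1:18,r2:Add1,r3:Add2,r4:2
  c5: stall  regs: r0:3,r1:18,r2:Add1,r3:Add2,r4:2
  c6: stall  regs: r0:3,r1:18,r2:Add1,r3:Add2,r4:2
  c7: CDB Add1=-6; issue SUB r1<-Add1  regs: r0:3,r1:Add1,r2:-6,r3:Add2,r4:2
  c8: CDB Add2=20; issue SUB r1<-Add2  regs: r0:3,r1:Add2,r2:-6,r3:20,r4:2
  c9: stall  regs: r0:3,r1:Add2,r2:-6,r3:20,r4:2
  c10: CDB Add1=-15; issue ADD r4<-Add1  regs: r0:3,r1:Add2,r2:-6,r3:20,r4:Add1
  c11: CDB Add2=9; issue SUB r4<-Add2  regs: r0:3,r1:9,r2:-6,r3:20,r4:Add2
  c12: stall  regs: r0:3,r1:9,r2:-6,r3:20,r4:Add2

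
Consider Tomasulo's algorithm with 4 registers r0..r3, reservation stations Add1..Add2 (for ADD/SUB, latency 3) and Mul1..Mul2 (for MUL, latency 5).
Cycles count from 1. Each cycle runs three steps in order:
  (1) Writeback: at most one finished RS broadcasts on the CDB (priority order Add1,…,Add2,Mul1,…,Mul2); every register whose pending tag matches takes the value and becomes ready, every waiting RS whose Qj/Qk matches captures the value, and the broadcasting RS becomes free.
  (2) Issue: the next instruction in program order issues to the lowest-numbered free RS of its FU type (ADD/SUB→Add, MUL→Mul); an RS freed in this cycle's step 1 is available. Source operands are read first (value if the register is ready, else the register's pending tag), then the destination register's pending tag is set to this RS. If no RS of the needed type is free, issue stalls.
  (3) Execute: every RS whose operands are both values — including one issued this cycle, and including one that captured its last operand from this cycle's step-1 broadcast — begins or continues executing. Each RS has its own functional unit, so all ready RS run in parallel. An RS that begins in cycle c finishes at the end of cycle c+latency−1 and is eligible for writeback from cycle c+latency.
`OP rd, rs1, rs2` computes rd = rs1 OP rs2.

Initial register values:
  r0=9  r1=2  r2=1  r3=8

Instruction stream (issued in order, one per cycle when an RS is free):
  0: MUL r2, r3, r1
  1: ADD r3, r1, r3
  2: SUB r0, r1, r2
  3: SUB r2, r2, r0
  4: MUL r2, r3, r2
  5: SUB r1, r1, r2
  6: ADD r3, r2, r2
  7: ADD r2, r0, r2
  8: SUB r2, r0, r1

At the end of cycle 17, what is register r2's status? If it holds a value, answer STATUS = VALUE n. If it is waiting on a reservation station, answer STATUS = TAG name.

STATUS = VALUE 300

c1: issue MUL r2<-Mul1 | r0:9,r1:2,r2:Mul1,r3:8
c2: issue ADD r3<-Add1 | r0:9,r1:2,r2:Mul1,r3:Add1
c3: issue SUB r0<-Add2 | r0:Add2,r1:2,r2:Mul1,r3:Add1
c4: stall | r0:Add2,r1:2,r2:Mul1,r3:Add1
c5: CDB Add1=10; issue SUB r2<-Add1 | r0:Add2,r1:2,r2:Add1,r3:10
c6: CDB Mul1=16; issue MUL r2<-Mul1 | r0:Add2,r1:2,r2:Mul1,r3:10
c7: stall | r0:Add2,r1:2,r2:Mul1,r3:10
c8: stall | r0:Add2,r1:2,r2:Mul1,r3:10
c9: CDB Add2=-14; issue SUB r1<-Add2 | r0:-14,r1:Add2,r2:Mul1,r3:10
c10: stall | r0:-14,r1:Add2,r2:Mul1,r3:10
c11: stall | r0:-14,r1:Add2,r2:Mul1,r3:10
c12: CDB Add1=30; issue ADD r3<-Add1 | r0:-14,r1:Add2,r2:Mul1,r3:Add1
c13: stall | r0:-14,r1:Add2,r2:Mul1,r3:Add1
c14: stall | r0:-14,r1:Add2,r2:Mul1,r3:Add1
c15: stall | r0:-14,r1:Add2,r2:Mul1,r3:Add1
c16: stall | r0:-14,r1:Add2,r2:Mul1,r3:Add1
c17: CDB Mul1=300; stall | r0:-14,r1:Add2,r2:300,r3:Add1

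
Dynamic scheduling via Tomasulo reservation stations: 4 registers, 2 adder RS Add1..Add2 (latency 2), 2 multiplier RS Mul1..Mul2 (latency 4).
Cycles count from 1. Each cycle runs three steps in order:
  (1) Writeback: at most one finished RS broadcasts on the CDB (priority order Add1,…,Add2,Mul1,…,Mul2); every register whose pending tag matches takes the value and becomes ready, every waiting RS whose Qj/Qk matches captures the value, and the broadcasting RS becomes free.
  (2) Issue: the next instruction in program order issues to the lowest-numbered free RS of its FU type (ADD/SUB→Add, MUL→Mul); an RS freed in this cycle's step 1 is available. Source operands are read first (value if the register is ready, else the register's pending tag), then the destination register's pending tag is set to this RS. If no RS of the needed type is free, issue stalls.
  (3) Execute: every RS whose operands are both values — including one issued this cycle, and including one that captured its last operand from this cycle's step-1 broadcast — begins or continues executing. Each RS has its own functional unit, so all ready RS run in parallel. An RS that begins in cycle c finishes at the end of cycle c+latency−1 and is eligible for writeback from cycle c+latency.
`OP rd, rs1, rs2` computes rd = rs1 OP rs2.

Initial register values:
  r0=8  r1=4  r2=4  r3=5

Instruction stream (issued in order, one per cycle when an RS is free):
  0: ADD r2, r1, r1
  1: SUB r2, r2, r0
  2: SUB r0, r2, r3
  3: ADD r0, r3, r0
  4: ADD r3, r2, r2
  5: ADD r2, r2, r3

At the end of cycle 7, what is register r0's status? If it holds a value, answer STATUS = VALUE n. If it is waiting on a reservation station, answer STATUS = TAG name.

cycle 1: issue ADD r2<-Add1 // r0:8,r1:4,r2:Add1,r3:5
cycle 2: issue SUB r2<-Add2 // r0:8,r1:4,r2:Add2,r3:5
cycle 3: CDB Add1=8; issue SUB r0<-Add1 // r0:Add1,r1:4,r2:Add2,r3:5
cycle 4: stall // r0:Add1,r1:4,r2:Add2,r3:5
cycle 5: CDB Add2=0; issue ADD r0<-Add2 // r0:Add2,r1:4,r2:0,r3:5
cycle 6: stall // r0:Add2,r1:4,r2:0,r3:5
cycle 7: CDB Add1=-5; issue ADD r3<-Add1 // r0:Add2,r1:4,r2:0,r3:Add1

STATUS = TAG Add2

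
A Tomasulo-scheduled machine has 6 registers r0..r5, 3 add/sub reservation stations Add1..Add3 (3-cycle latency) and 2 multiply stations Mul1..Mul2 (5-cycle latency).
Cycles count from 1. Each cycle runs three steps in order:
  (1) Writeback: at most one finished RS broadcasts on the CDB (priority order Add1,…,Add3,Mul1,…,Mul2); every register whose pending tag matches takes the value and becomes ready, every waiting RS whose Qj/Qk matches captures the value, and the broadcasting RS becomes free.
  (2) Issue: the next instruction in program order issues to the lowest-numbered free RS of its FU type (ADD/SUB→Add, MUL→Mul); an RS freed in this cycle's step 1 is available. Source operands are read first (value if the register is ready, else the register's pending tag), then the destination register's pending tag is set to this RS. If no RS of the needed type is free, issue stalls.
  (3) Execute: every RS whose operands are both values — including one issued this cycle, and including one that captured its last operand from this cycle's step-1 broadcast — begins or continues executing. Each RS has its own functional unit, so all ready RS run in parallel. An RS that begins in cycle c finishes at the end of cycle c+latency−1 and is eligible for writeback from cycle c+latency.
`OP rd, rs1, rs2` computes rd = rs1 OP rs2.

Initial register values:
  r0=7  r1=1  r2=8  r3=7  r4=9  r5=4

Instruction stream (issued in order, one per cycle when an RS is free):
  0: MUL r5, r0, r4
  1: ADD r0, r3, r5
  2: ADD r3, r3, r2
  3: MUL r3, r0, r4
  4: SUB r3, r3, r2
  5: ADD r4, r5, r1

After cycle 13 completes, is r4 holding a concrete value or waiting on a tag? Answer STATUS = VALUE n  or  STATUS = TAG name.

STATUS = VALUE 64

cycle 1: issue MUL r5<-Mul1 // r0:7,r1:1,r2:8,r3:7,r4:9,r5:Mul1
cycle 2: issue ADD r0<-Add1 // r0:Add1,r1:1,r2:8,r3:7,r4:9,r5:Mul1
cycle 3: issue ADD r3<-Add2 // r0:Add1,r1:1,r2:8,r3:Add2,r4:9,r5:Mul1
cycle 4: issue MUL r3<-Mul2 // r0:Add1,r1:1,r2:8,r3:Mul2,r4:9,r5:Mul1
cycle 5: issue SUB r3<-Add3 // r0:Add1,r1:1,r2:8,r3:Add3,r4:9,r5:Mul1
cycle 6: CDB Add2=15; issue ADD r4<-Add2 // r0:Add1,r1:1,r2:8,r3:Add3,r4:Add2,r5:Mul1
cycle 7: CDB Mul1=63 // r0:Add1,r1:1,r2:8,r3:Add3,r4:Add2,r5:63
cycle 8: - // r0:Add1,r1:1,r2:8,r3:Add3,r4:Add2,r5:63
cycle 9: - // r0:Add1,r1:1,r2:8,r3:Add3,r4:Add2,r5:63
cycle 10: CDB Add1=70 // r0:70,r1:1,r2:8,r3:Add3,r4:Add2,r5:63
cycle 11: CDB Add2=64 // r0:70,r1:1,r2:8,r3:Add3,r4:64,r5:63
cycle 12: - // r0:70,r1:1,r2:8,r3:Add3,r4:64,r5:63
cycle 13: - // r0:70,r1:1,r2:8,r3:Add3,r4:64,r5:63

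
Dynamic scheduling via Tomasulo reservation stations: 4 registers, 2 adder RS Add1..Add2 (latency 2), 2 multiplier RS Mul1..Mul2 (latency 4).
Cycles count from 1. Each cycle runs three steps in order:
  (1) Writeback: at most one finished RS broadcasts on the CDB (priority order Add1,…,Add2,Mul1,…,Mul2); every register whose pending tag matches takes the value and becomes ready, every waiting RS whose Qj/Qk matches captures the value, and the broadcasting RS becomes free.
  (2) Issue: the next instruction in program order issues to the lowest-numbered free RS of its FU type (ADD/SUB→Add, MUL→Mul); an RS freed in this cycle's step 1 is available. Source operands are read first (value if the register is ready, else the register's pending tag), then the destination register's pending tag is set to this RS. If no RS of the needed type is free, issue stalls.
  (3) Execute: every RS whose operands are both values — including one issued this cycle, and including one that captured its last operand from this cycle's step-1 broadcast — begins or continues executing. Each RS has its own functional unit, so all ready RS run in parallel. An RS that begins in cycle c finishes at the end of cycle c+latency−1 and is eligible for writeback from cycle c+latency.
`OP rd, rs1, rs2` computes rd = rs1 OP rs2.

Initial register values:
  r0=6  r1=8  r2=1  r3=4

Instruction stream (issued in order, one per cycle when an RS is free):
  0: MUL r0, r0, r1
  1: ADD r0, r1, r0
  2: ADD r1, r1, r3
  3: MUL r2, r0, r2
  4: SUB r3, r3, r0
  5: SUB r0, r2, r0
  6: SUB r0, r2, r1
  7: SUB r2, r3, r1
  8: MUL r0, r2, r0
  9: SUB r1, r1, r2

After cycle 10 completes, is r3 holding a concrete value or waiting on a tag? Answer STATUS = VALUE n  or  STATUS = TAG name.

STATUS = VALUE -52

cycle 1: issue MUL r0<-Mul1 // r0:Mul1,r1:8,r2:1,r3:4
cycle 2: issue ADD r0<-Add1 // r0:Add1,r1:8,r2:1,r3:4
cycle 3: issue ADD r1<-Add2 // r0:Add1,r1:Add2,r2:1,r3:4
cycle 4: issue MUL r2<-Mul2 // r0:Add1,r1:Add2,r2:Mul2,r3:4
cycle 5: CDB Add2=12; issue SUB r3<-Add2 // r0:Add1,r1:12,r2:Mul2,r3:Add2
cycle 6: CDB Mul1=48; stall // r0:Add1,r1:12,r2:Mul2,r3:Add2
cycle 7: stall // r0:Add1,r1:12,r2:Mul2,r3:Add2
cycle 8: CDB Add1=56; issue SUB r0<-Add1 // r0:Add1,r1:12,r2:Mul2,r3:Add2
cycle 9: stall // r0:Add1,r1:12,r2:Mul2,r3:Add2
cycle 10: CDB Add2=-52; issue SUB r0<-Add2 // r0:Add2,r1:12,r2:Mul2,r3:-52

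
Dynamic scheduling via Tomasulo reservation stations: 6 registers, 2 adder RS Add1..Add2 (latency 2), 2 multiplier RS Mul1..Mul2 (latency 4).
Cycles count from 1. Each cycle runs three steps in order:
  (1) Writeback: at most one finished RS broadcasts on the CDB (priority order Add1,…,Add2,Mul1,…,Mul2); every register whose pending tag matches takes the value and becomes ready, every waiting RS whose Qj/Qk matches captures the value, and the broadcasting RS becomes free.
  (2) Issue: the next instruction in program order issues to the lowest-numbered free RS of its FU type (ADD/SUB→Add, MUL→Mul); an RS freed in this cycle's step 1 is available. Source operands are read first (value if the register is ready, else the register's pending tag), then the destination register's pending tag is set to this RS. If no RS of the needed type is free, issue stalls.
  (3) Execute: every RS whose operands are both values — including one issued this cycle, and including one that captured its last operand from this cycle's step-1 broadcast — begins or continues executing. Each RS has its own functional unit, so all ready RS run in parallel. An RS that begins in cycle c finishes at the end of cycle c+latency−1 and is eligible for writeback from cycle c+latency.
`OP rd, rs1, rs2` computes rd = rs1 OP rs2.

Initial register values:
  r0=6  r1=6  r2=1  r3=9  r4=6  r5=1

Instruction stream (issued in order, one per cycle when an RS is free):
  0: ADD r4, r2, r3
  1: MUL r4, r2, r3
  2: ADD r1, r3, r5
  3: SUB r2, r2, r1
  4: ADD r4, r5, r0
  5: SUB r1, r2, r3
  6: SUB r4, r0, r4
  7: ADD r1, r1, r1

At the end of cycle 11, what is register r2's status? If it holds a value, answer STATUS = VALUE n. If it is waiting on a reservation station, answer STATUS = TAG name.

STATUS = VALUE -9

c1: issue ADD r4<-Add1 | r0:6,r1:6,r2:1,r3:9,r4:Add1,r5:1
c2: issue MUL r4<-Mul1 | r0:6,r1:6,r2:1,r3:9,r4:Mul1,r5:1
c3: CDB Add1=10; issue ADD r1<-Add1 | r0:6,r1:Add1,r2:1,r3:9,r4:Mul1,r5:1
c4: issue SUB r2<-Add2 | r0:6,r1:Add1,r2:Add2,r3:9,r4:Mul1,r5:1
c5: CDB Add1=10; issue ADD r4<-Add1 | r0:6,r1:10,r2:Add2,r3:9,r4:Add1,r5:1
c6: CDB Mul1=9; stall | r0:6,r1:10,r2:Add2,r3:9,r4:Add1,r5:1
c7: CDB Add1=7; issue SUB r1<-Add1 | r0:6,r1:Add1,r2:Add2,r3:9,r4:7,r5:1
c8: CDB Add2=-9; issue SUB r4<-Add2 | r0:6,r1:Add1,r2:-9,r3:9,r4:Add2,r5:1
c9: stall | r0:6,r1:Add1,r2:-9,r3:9,r4:Add2,r5:1
c10: CDB Add1=-18; issue ADD r1<-Add1 | r0:6,r1:Add1,r2:-9,r3:9,r4:Add2,r5:1
c11: CDB Add2=-1 | r0:6,r1:Add1,r2:-9,r3:9,r4:-1,r5:1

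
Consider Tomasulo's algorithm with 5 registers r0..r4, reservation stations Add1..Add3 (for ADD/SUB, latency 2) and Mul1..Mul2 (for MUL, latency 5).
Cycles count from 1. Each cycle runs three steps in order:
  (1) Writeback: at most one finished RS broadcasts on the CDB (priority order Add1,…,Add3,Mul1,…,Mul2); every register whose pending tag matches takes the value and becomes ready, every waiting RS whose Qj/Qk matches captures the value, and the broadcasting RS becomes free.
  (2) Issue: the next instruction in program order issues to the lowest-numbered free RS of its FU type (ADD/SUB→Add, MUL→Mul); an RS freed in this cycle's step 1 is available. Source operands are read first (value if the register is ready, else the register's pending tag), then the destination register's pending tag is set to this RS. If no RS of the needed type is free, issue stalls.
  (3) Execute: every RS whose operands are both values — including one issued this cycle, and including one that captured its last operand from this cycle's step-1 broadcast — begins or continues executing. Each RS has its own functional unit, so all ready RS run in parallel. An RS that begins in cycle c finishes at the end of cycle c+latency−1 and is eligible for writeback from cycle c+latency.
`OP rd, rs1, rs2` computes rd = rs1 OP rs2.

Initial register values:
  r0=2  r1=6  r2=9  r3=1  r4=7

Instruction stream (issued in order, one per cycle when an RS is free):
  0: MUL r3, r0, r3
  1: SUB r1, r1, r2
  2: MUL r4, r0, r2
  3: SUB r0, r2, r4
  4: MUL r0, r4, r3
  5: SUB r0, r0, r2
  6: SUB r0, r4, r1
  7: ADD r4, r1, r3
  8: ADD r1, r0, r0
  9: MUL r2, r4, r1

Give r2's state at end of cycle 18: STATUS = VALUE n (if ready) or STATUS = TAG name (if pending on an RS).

STATUS = VALUE -42

c1: issue MUL r3<-Mul1 | r0:2,r1:6,r2:9,r3:Mul1,r4:7
c2: issue SUB r1<-Add1 | r0:2,r1:Add1,r2:9,r3:Mul1,r4:7
c3: issue MUL r4<-Mul2 | r0:2,r1:Add1,r2:9,r3:Mul1,r4:Mul2
c4: CDB Add1=-3; issue SUB r0<-Add1 | r0:Add1,r1:-3,r2:9,r3:Mul1,r4:Mul2
c5: stall | r0:Add1,r1:-3,r2:9,r3:Mul1,r4:Mul2
c6: CDB Mul1=2; issue MUL r0<-Mul1 | r0:Mul1,r1:-3,r2:9,r3:2,r4:Mul2
c7: issue SUB r0<-Add2 | r0:Add2,r1:-3,r2:9,r3:2,r4:Mul2
c8: CDB Mul2=18; issue SUB r0<-Add3 | r0:Add3,r1:-3,r2:9,r3:2,r4:18
c9: stall | r0:Add3,r1:-3,r2:9,r3:2,r4:18
c10: CDB Add1=-9; issue ADD r4<-Add1 | r0:Add3,r1:-3,r2:9,r3:2,r4:Add1
c11: CDB Add3=21; issue ADD r1<-Add3 | r0:21,r1:Add3,r2:9,r3:2,r4:Add1
c12: CDB Add1=-1; issue MUL r2<-Mul2 | r0:21,r1:Add3,r2:Mul2,r3:2,r4:-1
c13: CDB Add3=42 | r0:21,r1:42,r2:Mul2,r3:2,r4:-1
c14: CDB Mul1=36 | r0:21,r1:42,r2:Mul2,r3:2,r4:-1
c15: - | r0:21,r1:42,r2:Mul2,r3:2,r4:-1
c16: CDB Add2=27 | r0:21,r1:42,r2:Mul2,r3:2,r4:-1
c17: - | r0:21,r1:42,r2:Mul2,r3:2,r4:-1
c18: CDB Mul2=-42 | r0:21,r1:42,r2:-42,r3:2,r4:-1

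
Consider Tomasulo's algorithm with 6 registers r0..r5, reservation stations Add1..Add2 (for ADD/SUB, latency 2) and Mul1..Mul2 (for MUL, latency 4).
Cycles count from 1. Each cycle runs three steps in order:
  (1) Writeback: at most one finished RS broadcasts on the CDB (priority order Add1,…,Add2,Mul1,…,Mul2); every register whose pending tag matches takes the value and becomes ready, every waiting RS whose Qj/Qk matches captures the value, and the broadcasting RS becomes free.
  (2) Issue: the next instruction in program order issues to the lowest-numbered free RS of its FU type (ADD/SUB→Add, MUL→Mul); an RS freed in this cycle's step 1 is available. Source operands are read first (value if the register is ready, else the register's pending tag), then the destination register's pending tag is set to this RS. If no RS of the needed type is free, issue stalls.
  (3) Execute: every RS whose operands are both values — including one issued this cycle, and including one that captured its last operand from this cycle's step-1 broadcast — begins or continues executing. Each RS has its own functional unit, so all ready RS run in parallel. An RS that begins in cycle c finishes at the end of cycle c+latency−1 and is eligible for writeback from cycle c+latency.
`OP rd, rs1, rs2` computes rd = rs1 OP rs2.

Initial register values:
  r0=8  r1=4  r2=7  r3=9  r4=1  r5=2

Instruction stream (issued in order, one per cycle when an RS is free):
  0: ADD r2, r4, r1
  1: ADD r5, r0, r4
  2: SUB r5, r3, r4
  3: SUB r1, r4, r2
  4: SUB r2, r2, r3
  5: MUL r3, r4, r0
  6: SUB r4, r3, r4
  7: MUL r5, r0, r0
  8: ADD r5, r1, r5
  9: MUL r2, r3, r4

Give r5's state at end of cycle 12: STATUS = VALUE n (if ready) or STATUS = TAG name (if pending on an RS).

cycle 1: issue ADD r2<-Add1 // r0:8,r1:4,r2:Add1,r3:9,r4:1,r5:2
cycle 2: issue ADD r5<-Add2 // r0:8,r1:4,r2:Add1,r3:9,r4:1,r5:Add2
cycle 3: CDB Add1=5; issue SUB r5<-Add1 // r0:8,r1:4,r2:5,r3:9,r4:1,r5:Add1
cycle 4: CDB Add2=9; issue SUB r1<-Add2 // r0:8,r1:Add2,r2:5,r3:9,r4:1,r5:Add1
cycle 5: CDB Add1=8; issue SUB r2<-Add1 // r0:8,r1:Add2,r2:Add1,r3:9,r4:1,r5:8
cycle 6: CDB Add2=-4; issue MUL r3<-Mul1 // r0:8,r1:-4,r2:Add1,r3:Mul1,r4:1,r5:8
cycle 7: CDB Add1=-4; issue SUB r4<-Add1 // r0:8,r1:-4,r2:-4,r3:Mul1,r4:Add1,r5:8
cycle 8: issue MUL r5<-Mul2 // r0:8,r1:-4,r2:-4,r3:Mul1,r4:Add1,r5:Mul2
cycle 9: issue ADD r5<-Add2 // r0:8,r1:-4,r2:-4,r3:Mul1,r4:Add1,r5:Add2
cycle 10: CDB Mul1=8; issue MUL r2<-Mul1 // r0:8,r1:-4,r2:Mul1,r3:8,r4:Add1,r5:Add2
cycle 11: - // r0:8,r1:-4,r2:Mul1,r3:8,r4:Add1,r5:Add2
cycle 12: CDB Add1=7 // r0:8,r1:-4,r2:Mul1,r3:8,r4:7,r5:Add2

STATUS = TAG Add2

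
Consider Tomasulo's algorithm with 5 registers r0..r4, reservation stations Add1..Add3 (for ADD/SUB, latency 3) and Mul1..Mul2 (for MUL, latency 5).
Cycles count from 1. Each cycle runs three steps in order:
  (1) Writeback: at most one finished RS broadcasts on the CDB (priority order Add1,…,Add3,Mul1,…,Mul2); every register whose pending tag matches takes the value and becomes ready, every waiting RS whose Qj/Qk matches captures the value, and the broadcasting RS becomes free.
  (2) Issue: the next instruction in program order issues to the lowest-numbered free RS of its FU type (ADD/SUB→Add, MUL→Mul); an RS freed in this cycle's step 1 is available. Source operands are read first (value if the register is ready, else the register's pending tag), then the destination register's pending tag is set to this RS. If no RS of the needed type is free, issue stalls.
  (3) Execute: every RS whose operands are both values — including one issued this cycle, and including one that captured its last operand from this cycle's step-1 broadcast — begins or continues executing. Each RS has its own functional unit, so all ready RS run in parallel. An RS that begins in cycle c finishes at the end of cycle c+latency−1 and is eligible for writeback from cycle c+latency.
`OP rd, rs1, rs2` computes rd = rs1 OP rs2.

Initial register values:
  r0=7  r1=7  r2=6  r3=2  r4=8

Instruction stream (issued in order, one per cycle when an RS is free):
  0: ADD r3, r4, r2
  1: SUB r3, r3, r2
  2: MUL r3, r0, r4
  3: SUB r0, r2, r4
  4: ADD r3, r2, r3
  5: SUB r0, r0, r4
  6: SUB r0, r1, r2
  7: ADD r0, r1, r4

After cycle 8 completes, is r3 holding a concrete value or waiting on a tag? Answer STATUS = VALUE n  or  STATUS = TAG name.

STATUS = TAG Add3

c1: issue ADD r3<-Add1 | r0:7,r1:7,r2:6,r3:Add1,r4:8
c2: issue SUB r3<-Add2 | r0:7,r1:7,r2:6,r3:Add2,r4:8
c3: issue MUL r3<-Mul1 | r0:7,r1:7,r2:6,r3:Mul1,r4:8
c4: CDB Add1=14; issue SUB r0<-Add1 | r0:Add1,r1:7,r2:6,r3:Mul1,r4:8
c5: issue ADD r3<-Add3 | r0:Add1,r1:7,r2:6,r3:Add3,r4:8
c6: stall | r0:Add1,r1:7,r2:6,r3:Add3,r4:8
c7: CDB Add1=-2; issue SUB r0<-Add1 | r0:Add1,r1:7,r2:6,r3:Add3,r4:8
c8: CDB Add2=8; issue SUB r0<-Add2 | r0:Add2,r1:7,r2:6,r3:Add3,r4:8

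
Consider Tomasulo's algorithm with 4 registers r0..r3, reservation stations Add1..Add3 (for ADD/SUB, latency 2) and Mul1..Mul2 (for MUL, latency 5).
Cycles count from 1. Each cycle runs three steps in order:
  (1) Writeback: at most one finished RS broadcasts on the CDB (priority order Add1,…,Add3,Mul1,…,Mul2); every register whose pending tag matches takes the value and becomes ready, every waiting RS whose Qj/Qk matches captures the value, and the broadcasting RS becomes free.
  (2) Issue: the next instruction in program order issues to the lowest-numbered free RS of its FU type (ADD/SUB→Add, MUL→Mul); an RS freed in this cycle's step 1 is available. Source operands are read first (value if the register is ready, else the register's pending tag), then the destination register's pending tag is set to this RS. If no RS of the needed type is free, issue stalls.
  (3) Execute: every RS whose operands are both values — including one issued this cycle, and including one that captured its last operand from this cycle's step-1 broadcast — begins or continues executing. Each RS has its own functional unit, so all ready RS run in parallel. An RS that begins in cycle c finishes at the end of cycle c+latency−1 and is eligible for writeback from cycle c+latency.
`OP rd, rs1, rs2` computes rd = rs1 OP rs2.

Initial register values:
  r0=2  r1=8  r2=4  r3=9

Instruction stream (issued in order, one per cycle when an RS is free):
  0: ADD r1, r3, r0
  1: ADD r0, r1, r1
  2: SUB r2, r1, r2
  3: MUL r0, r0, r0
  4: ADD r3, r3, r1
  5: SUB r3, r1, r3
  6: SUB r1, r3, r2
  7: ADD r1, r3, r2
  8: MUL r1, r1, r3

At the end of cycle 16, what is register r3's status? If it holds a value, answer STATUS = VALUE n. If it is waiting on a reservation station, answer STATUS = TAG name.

STATUS = VALUE -9

  c1: issue ADD r1<-Add1  regs: r0:2,r1:Add1,r2:4,r3:9
  c2: issue ADD r0<-Add2  regs: r0:Add2,r1:Add1,r2:4,r3:9
  c3: CDB Add1=11; issue SUB r2<-Add1  regs: r0:Add2,r1:11,r2:Add1,r3:9
  c4: issue MUL r0<-Mul1  regs: r0:Mul1,r1:11,r2:Add1,r3:9
  c5: CDB Add1=7; issue ADD r3<-Add1  regs: r0:Mul1,r1:11,r2:7,r3:Add1
  c6: CDB Add2=22; issue SUB r3<-Add2  regs: r0:Mul1,r1:11,r2:7,r3:Add2
  c7: CDB Add1=20; issue SUB r1<-Add1  regs: r0:Mul1,r1:Add1,r2:7,r3:Add2
  c8: issue ADD r1<-Add3  regs: r0:Mul1,r1:Add3,r2:7,r3:Add2
  c9: CDB Add2=-9; issue MUL r1<-Mul2  regs: r0:Mul1,r1:Mul2,r2:7,r3:-9
  c10: -  regs: r0:Mul1,r1:Mul2,r2:7,r3:-9
  c11: CDB Add1=-16  regs: r0:Mul1,r1:Mul2,r2:7,r3:-9
  c12: CDB Add3=-2  regs: r0:Mul1,r1:Mul2,r2:7,r3:-9
  c13: CDB Mul1=484  regs: r0:484,r1:Mul2,r2:7,r3:-9
  c14: -  regs: r0:484,r1:Mul2,r2:7,r3:-9
  c15: -  regs: r0:484,r1:Mul2,r2:7,r3:-9
  c16: -  regs: r0:484,r1:Mul2,r2:7,r3:-9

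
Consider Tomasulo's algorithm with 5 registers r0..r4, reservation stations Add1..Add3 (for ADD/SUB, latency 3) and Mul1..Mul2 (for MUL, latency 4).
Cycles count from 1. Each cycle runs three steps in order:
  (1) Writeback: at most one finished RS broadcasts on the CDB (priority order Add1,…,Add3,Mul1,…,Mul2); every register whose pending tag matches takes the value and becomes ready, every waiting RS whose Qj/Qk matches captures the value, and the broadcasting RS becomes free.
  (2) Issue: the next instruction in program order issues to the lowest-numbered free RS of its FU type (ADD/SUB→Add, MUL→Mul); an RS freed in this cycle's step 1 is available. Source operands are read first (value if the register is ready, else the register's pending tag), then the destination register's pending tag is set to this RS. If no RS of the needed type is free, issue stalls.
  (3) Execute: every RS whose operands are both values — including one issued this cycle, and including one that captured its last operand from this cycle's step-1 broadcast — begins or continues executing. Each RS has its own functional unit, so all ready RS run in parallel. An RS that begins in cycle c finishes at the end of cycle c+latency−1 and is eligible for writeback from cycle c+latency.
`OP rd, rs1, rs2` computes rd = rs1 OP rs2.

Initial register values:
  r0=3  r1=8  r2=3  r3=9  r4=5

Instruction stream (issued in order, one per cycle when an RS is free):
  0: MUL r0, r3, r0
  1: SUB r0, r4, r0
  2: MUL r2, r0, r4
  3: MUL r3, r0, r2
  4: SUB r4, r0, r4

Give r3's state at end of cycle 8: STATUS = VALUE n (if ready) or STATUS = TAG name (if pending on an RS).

c1: issue MUL r0<-Mul1 | r0:Mul1,r1:8,r2:3,r3:9,r4:5
c2: issue SUB r0<-Add1 | r0:Add1,r1:8,r2:3,r3:9,r4:5
c3: issue MUL r2<-Mul2 | r0:Add1,r1:8,r2:Mul2,r3:9,r4:5
c4: stall | r0:Add1,r1:8,r2:Mul2,r3:9,r4:5
c5: CDB Mul1=27; issue MUL r3<-Mul1 | r0:Add1,r1:8,r2:Mul2,r3:Mul1,r4:5
c6: issue SUB r4<-Add2 | r0:Add1,r1:8,r2:Mul2,r3:Mul1,r4:Add2
c7: - | r0:Add1,r1:8,r2:Mul2,r3:Mul1,r4:Add2
c8: CDB Add1=-22 | r0:-22,r1:8,r2:Mul2,r3:Mul1,r4:Add2

STATUS = TAG Mul1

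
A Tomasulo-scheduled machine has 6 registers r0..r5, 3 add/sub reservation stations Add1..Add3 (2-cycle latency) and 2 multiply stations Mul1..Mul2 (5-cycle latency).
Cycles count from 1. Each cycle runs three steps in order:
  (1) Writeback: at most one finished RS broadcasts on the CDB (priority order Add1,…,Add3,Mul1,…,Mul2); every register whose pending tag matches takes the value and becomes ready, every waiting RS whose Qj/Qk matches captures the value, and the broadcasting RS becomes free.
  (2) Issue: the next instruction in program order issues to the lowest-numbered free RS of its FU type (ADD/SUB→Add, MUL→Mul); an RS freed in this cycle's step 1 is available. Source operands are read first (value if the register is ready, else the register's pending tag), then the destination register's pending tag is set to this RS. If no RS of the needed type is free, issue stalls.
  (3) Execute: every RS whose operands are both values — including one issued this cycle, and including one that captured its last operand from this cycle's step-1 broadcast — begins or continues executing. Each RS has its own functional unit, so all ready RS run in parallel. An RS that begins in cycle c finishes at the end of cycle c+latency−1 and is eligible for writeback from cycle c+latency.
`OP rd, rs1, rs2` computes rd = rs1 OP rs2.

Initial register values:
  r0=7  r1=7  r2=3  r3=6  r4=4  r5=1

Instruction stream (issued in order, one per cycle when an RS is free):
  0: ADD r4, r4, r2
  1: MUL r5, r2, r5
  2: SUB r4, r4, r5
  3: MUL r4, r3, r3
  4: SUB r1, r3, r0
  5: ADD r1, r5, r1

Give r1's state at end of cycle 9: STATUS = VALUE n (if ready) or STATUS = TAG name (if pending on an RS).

cycle 1: issue ADD r4<-Add1 // r0:7,r1:7,r2:3,r3:6,r4:Add1,r5:1
cycle 2: issue MUL r5<-Mul1 // r0:7,r1:7,r2:3,r3:6,r4:Add1,r5:Mul1
cycle 3: CDB Add1=7; issue SUB r4<-Add1 // r0:7,r1:7,r2:3,r3:6,r4:Add1,r5:Mul1
cycle 4: issue MUL r4<-Mul2 // r0:7,r1:7,r2:3,r3:6,r4:Mul2,r5:Mul1
cycle 5: issue SUB r1<-Add2 // r0:7,r1:Add2,r2:3,r3:6,r4:Mul2,r5:Mul1
cycle 6: issue ADD r1<-Add3 // r0:7,r1:Add3,r2:3,r3:6,r4:Mul2,r5:Mul1
cycle 7: CDB Add2=-1 // r0:7,r1:Add3,r2:3,r3:6,r4:Mul2,r5:Mul1
cycle 8: CDB Mul1=3 // r0:7,r1:Add3,r2:3,r3:6,r4:Mul2,r5:3
cycle 9: CDB Mul2=36 // r0:7,r1:Add3,r2:3,r3:6,r4:36,r5:3

STATUS = TAG Add3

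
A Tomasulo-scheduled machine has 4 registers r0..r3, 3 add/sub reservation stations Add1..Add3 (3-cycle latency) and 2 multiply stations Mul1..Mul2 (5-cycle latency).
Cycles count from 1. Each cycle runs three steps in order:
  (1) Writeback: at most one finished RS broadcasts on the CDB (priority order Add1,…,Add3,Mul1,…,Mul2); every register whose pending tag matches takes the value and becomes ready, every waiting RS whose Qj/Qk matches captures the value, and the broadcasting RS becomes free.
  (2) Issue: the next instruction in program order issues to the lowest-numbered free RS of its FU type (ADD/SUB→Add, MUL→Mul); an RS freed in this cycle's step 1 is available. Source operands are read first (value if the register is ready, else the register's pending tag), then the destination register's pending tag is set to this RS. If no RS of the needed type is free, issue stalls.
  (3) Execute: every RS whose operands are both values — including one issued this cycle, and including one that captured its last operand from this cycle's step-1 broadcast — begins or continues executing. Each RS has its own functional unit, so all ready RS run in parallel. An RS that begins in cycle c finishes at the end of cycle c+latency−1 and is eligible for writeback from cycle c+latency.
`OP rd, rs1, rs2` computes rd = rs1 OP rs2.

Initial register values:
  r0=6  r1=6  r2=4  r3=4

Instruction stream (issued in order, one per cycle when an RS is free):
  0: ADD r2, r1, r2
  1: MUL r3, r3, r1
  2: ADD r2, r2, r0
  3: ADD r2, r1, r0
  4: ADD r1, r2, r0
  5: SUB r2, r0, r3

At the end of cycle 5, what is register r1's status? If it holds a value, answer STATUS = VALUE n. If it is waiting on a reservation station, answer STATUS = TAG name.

STATUS = TAG Add3

cycle 1: issue ADD r2<-Add1 // r0:6,r1:6,r2:Add1,r3:4
cycle 2: issue MUL r3<-Mul1 // r0:6,r1:6,r2:Add1,r3:Mul1
cycle 3: issue ADD r2<-Add2 // r0:6,r1:6,r2:Add2,r3:Mul1
cycle 4: CDB Add1=10; issue ADD r2<-Add1 // r0:6,r1:6,r2:Add1,r3:Mul1
cycle 5: issue ADD r1<-Add3 // r0:6,r1:Add3,r2:Add1,r3:Mul1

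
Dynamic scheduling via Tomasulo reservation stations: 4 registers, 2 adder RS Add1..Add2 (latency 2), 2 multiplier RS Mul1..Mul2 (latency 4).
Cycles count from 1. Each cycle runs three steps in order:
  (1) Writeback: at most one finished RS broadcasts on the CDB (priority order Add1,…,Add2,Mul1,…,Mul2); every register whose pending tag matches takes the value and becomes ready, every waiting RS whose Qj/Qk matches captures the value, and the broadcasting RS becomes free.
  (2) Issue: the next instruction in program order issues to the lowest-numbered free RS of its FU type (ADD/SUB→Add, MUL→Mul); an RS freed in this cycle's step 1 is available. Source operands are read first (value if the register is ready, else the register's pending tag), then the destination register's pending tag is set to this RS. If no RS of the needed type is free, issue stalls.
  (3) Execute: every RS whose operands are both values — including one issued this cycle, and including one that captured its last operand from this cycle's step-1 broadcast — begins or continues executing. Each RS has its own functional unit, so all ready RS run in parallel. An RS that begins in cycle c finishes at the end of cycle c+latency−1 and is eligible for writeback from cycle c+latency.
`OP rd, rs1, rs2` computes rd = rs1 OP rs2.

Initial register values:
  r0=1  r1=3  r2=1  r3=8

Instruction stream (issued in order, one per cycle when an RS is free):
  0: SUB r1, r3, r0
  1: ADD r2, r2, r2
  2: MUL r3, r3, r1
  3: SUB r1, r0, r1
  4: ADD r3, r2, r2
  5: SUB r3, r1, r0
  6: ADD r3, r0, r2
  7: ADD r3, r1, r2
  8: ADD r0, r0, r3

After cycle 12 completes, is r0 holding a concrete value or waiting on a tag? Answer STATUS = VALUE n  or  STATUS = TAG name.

STATUS = VALUE -3

c1: issue SUB r1<-Add1 | r0:1,r1:Add1,r2:1,r3:8
c2: issue ADD r2<-Add2 | r0:1,r1:Add1,r2:Add2,r3:8
c3: CDB Add1=7; issue MUL r3<-Mul1 | r0:1,r1:7,r2:Add2,r3:Mul1
c4: CDB Add2=2; issue SUB r1<-Add1 | r0:1,r1:Add1,r2:2,r3:Mul1
c5: issue ADD r3<-Add2 | r0:1,r1:Add1,r2:2,r3:Add2
c6: CDB Add1=-6; issue SUB r3<-Add1 | r0:1,r1:-6,r2:2,r3:Add1
c7: CDB Add2=4; issue ADD r3<-Add2 | r0:1,r1:-6,r2:2,r3:Add2
c8: CDB Add1=-7; issue ADD r3<-Add1 | r0:1,r1:-6,r2:2,r3:Add1
c9: CDB Add2=3; issue ADD r0<-Add2 | r0:Add2,r1:-6,r2:2,r3:Add1
c10: CDB Add1=-4 | r0:Add2,r1:-6,r2:2,r3:-4
c11: CDB Mul1=56 | r0:Add2,r1:-6,r2:2,r3:-4
c12: CDB Add2=-3 | r0:-3,r1:-6,r2:2,r3:-4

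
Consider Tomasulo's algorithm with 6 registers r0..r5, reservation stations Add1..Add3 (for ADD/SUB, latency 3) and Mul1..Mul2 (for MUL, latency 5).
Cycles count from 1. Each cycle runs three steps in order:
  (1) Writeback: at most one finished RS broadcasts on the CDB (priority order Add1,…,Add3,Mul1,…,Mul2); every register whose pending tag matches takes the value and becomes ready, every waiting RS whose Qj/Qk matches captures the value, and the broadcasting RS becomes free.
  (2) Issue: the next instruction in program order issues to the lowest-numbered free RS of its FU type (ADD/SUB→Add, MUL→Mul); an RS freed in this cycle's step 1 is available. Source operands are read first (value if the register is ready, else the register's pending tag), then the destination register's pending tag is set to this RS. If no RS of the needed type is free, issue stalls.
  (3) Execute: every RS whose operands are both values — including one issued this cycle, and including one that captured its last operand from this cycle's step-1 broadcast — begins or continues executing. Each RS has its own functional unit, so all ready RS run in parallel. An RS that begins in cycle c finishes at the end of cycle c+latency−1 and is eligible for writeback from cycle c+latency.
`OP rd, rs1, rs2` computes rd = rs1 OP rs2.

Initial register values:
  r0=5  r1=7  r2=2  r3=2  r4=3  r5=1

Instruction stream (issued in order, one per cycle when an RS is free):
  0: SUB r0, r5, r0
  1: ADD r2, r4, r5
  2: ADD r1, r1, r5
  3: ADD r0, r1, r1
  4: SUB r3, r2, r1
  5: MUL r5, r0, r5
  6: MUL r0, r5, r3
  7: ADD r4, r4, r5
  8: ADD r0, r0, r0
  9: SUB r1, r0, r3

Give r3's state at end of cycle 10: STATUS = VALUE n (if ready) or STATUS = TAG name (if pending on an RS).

c1: issue SUB r0<-Add1 | r0:Add1,r1:7,r2:2,r3:2,r4:3,r5:1
c2: issue ADD r2<-Add2 | r0:Add1,r1:7,r2:Add2,r3:2,r4:3,r5:1
c3: issue ADD r1<-Add3 | r0:Add1,r1:Add3,r2:Add2,r3:2,r4:3,r5:1
c4: CDB Add1=-4; issue ADD r0<-Add1 | r0:Add1,r1:Add3,r2:Add2,r3:2,r4:3,r5:1
c5: CDB Add2=4; issue SUB r3<-Add2 | r0:Add1,r1:Add3,r2:4,r3:Add2,r4:3,r5:1
c6: CDB Add3=8; issue MUL r5<-Mul1 | r0:Add1,r1:8,r2:4,r3:Add2,r4:3,r5:Mul1
c7: issue MUL r0<-Mul2 | r0:Mul2,r1:8,r2:4,r3:Add2,r4:3,r5:Mul1
c8: issue ADD r4<-Add3 | r0:Mul2,r1:8,r2:4,r3:Add2,r4:Add3,r5:Mul1
c9: CDB Add1=16; issue ADD r0<-Add1 | r0:Add1,r1:8,r2:4,r3:Add2,r4:Add3,r5:Mul1
c10: CDB Add2=-4; issue SUB r1<-Add2 | r0:Add1,r1:Add2,r2:4,r3:-4,r4:Add3,r5:Mul1

STATUS = VALUE -4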